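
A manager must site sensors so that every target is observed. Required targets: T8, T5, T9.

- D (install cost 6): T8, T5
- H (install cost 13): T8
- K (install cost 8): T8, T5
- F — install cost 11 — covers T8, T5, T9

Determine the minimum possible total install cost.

11

The greedy cost-per-new-target heuristic would pick D and F for 17, but a cheaper cover exists.
F alone covers T8, T5, T9 — every target.
Total install cost: 11.
No cover costs less than 11.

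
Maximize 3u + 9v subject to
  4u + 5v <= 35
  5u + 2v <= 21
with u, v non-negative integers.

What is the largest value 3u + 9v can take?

(u,v)=(0,7) is feasible, giving 63.
(u,v)=(1,6) is feasible, giving 57.
(u,v)=(0,6) is feasible, giving 54.
The best lattice point is (0,7), giving 63.

63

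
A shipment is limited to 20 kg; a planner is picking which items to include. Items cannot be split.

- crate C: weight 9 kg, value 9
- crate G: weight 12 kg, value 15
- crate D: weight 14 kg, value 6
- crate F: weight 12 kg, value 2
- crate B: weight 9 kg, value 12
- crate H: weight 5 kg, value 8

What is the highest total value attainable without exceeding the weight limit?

23

Take crate G and crate H: weight 12 + 5 = 17 ≤ 20, value 15 + 8 = 23.
No other feasible combination does better.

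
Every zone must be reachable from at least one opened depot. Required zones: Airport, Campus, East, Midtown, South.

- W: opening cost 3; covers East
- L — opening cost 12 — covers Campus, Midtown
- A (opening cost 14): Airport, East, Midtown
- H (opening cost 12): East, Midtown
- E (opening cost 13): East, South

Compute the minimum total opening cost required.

This is an integer covering problem.
Choose L, A, and E: together they cover Airport, Campus, East, Midtown, South — every zone.
Total opening cost: 12 + 14 + 13 = 39.

39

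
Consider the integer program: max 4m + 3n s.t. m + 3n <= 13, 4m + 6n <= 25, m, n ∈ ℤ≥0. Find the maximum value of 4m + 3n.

24

(m,n)=(6,0) is feasible, giving 24.
(m,n)=(5,0) is feasible, giving 20.
Maximum is 24 at (m,n)=(6,0).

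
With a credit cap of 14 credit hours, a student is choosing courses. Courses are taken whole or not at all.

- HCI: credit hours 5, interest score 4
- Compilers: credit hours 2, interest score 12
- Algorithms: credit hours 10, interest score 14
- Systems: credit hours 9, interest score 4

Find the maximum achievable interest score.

26

HCI + Compilers: credit hours 5 + 2 = 7 ≤ 14, interest score 4 + 12 = 16.
Compilers + Algorithms: credit hours 2 + 10 = 12 ≤ 14, interest score 12 + 14 = 26.
Best is Compilers and Algorithms with total interest score 26.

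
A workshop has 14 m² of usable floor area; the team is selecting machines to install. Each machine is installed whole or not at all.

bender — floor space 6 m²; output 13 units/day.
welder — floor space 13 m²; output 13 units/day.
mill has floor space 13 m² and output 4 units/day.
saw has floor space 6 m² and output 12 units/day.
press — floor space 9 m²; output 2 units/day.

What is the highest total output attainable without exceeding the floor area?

welder: floor space 13 ≤ 14, output 13.
bender: floor space 6 ≤ 14, output 13.
bender + saw: floor space 6 + 6 = 12 ≤ 14, output 13 + 12 = 25.
Best is bender and saw with total output 25.

25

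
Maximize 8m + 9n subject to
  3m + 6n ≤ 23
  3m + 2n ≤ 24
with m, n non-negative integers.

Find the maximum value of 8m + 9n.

56

(m,n)=(7,0): 3·7+6·0=21≤23, 3·7+2·0=21≤24, objective 56.
(m,n)=(6,0): 3·6+6·0=18≤23, 3·6+2·0=18≤24, objective 48.
Maximum is 56 at (m,n)=(7,0).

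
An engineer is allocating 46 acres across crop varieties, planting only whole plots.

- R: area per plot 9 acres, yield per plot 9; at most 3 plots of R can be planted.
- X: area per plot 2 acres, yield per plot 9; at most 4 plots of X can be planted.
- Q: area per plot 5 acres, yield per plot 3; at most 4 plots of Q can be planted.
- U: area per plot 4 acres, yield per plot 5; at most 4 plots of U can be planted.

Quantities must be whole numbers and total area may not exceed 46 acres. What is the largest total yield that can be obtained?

3×R, 4×X, and 2×U: area 43 ≤ 46, yield 3·9 + 4·9 + 2·5 = 73.
2×R, 4×X, and 4×U: area 42 ≤ 46, yield 2·9 + 4·9 + 4·5 = 74.
Best is 74.

74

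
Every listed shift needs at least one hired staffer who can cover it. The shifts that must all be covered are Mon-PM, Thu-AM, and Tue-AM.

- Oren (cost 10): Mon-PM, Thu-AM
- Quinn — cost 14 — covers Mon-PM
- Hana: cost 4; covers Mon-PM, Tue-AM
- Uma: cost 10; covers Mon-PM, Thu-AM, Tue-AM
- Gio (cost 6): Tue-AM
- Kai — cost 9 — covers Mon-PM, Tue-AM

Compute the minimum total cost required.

10

The greedy cost-per-new-shift heuristic would pick Hana and Oren for 14, but a cheaper cover exists.
Uma alone covers Mon-PM, Thu-AM, Tue-AM — every shift.
Total cost: 10.
No cover costs less than 10.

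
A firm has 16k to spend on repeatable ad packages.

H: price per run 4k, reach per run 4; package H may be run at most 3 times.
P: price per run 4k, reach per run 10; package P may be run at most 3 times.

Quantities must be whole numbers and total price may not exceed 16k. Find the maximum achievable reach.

This is a bounded integer knapsack.
3×P: price 12 ≤ 16, reach 3·10 = 30.
1×H and 3×P: price 16 ≤ 16, reach 1·4 + 3·10 = 34.
Best is 34.

34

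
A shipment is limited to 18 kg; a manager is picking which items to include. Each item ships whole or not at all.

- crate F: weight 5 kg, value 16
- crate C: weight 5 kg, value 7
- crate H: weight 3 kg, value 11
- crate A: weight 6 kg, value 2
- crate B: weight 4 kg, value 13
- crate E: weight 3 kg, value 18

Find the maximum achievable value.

58

Treat it as a binary knapsack problem.
Allowing fractional choices, the relaxed optimum would be about 62.2, but items are indivisible.
crate F + crate H + crate B + crate E: weight 5 + 3 + 4 + 3 = 15 ≤ 18, value 16 + 11 + 13 + 18 = 58.
crate F + crate C + crate H + crate E: weight 5 + 5 + 3 + 3 = 16 ≤ 18, value 16 + 7 + 11 + 18 = 52.
crate F + crate C + crate B + crate E: weight 5 + 5 + 4 + 3 = 17 ≤ 18, value 16 + 7 + 13 + 18 = 54.
Best is crate F, crate H, crate B, and crate E with total value 58.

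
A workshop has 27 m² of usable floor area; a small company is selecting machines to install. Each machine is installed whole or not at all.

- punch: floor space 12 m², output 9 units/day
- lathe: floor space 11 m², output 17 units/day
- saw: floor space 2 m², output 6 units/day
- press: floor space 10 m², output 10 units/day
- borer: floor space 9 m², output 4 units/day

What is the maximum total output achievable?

33

Take lathe, saw, and press: floor space 11 + 2 + 10 = 23 ≤ 27, output 17 + 6 + 10 = 33.
No other feasible combination does better.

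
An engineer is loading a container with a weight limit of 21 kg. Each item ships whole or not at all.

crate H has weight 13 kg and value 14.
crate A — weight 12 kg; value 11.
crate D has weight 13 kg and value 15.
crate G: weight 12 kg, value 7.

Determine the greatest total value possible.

Take crate D: weight 13 ≤ 21, value 15.
No other feasible combination does better.

15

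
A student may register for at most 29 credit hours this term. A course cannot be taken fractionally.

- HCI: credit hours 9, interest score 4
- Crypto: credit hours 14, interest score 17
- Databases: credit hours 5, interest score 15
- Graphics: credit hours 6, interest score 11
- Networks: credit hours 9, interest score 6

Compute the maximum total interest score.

Treat it as a binary knapsack problem.
Allowing fractional choices, the relaxed optimum would be about 45.7, but courses are indivisible.
Crypto + Databases + Networks: credit hours 14 + 5 + 9 = 28 ≤ 29, interest score 17 + 15 + 6 = 38.
HCI + Crypto + Databases: credit hours 9 + 14 + 5 = 28 ≤ 29, interest score 4 + 17 + 15 = 36.
Crypto + Databases + Graphics: credit hours 14 + 5 + 6 = 25 ≤ 29, interest score 17 + 15 + 11 = 43.
Best is Crypto, Databases, and Graphics with total interest score 43.

43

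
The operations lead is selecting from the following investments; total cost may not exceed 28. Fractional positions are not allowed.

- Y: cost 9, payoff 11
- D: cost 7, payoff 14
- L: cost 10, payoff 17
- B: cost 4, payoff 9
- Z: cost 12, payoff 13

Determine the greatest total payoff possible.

42

Allowing fractional choices, the relaxed optimum would be about 48.6, but investments are indivisible.
D + L + B: cost 7 + 10 + 4 = 21 ≤ 28, payoff 14 + 17 + 9 = 40.
Y + D + L: cost 9 + 7 + 10 = 26 ≤ 28, payoff 11 + 14 + 17 = 42.
Best is Y, D, and L with total payoff 42.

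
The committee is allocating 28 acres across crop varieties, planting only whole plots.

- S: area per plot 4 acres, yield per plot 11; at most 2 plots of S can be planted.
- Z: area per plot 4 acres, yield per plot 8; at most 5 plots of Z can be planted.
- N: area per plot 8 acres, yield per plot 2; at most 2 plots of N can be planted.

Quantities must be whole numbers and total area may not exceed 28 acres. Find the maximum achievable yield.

This is a bounded integer knapsack.
2×S and 5×Z: area 28 ≤ 28, yield 2·11 + 5·8 = 62.
2×S and 4×Z: area 24 ≤ 28, yield 2·11 + 4·8 = 54.
Best is 62.

62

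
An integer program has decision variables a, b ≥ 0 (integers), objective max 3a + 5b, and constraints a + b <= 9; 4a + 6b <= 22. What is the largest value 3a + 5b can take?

18

Relaxing integrality, the LP optimum is 18.33 at (a,b) = (0, 3.67), which is not an integer point.
(a,b)=(1,3): 1·1+1·3=4≤9, 4·1+6·3=22≤22, objective 18.
(a,b)=(2,2): 1·2+1·2=4≤9, 4·2+6·2=20≤22, objective 16.
(a,b)=(0,3): 1·0+1·3=3≤9, 4·0+6·3=18≤22, objective 15.
(a,b)=(1,2): 1·1+1·2=3≤9, 4·1+6·2=16≤22, objective 13.
No feasible integer point exceeds 18.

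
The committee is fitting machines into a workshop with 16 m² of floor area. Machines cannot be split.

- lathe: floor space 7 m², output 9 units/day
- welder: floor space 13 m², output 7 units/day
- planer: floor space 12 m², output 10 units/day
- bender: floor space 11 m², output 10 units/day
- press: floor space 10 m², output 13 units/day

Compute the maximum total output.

Take press: floor space 10 ≤ 16, output 13.
No other feasible combination does better.

13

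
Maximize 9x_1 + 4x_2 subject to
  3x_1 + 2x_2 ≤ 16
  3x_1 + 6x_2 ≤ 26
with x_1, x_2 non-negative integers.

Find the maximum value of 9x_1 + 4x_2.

45

Relaxing integrality, the LP optimum is 48.00 at (x_1,x_2) = (5.33, 0), which is not an integer point.
(x_1,x_2)=(5,0): 3·5+2·0=15≤16, 3·5+6·0=15≤26, objective 45.
(x_1,x_2)=(4,1): 3·4+2·1=14≤16, 3·4+6·1=18≤26, objective 40.
(x_1,x_2)=(4,0): 3·4+2·0=12≤16, 3·4+6·0=12≤26, objective 36.
No feasible integer point exceeds 45.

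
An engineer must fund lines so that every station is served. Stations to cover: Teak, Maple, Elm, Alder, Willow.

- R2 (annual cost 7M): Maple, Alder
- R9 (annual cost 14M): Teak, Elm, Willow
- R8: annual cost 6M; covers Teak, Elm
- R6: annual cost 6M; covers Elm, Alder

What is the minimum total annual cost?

21

The greedy cost-per-new-station heuristic would pick R8, R2, and R9 for 27, but a cheaper cover exists.
Choose R2 and R9: together they cover Teak, Maple, Elm, Alder, Willow — every station.
Total annual cost: 7 + 14 = 21.
No cover costs less than 21.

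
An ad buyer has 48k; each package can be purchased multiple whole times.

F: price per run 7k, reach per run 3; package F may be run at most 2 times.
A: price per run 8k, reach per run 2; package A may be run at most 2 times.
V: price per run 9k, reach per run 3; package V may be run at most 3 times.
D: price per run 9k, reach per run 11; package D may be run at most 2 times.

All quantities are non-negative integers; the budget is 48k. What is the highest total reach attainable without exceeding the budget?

32

D has the best ratio (11/9); taking only D gives at most 2×11 = 22 (stopped by the supply cap of 2).
Mixing does better — 2×F, 2×A, and 2×D: price 48 ≤ 48, reach 2·3 + 2·2 + 2·11 = 32.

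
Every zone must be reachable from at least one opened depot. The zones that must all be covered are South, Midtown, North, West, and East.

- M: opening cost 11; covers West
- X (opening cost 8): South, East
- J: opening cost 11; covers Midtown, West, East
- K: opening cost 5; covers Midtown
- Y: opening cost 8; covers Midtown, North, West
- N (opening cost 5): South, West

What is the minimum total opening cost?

The greedy cost-per-new-zone heuristic would pick N, Y, and X for 21, but a cheaper cover exists.
Choose X and Y: together they cover South, Midtown, North, West, East — every zone.
Total opening cost: 8 + 8 = 16.
No cover costs less than 16.

16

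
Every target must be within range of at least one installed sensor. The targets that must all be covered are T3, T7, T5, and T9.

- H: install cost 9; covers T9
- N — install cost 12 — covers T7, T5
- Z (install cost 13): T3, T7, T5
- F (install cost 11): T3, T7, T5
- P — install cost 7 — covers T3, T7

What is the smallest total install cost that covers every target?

This is a weighted set-cover instance.
Choose H and F: together they cover T3, T7, T5, T9 — every target.
Total install cost: 9 + 11 = 20.

20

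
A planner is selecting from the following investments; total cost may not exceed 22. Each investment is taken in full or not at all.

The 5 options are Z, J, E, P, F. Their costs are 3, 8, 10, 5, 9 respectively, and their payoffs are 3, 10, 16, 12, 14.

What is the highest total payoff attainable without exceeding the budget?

36

Allowing fractional choices, the relaxed optimum would be about 38.9, but investments are indivisible.
J + P + F: cost 8 + 5 + 9 = 22 ≤ 22, payoff 10 + 12 + 14 = 36.
Z + E + F: cost 3 + 10 + 9 = 22 ≤ 22, payoff 3 + 16 + 14 = 33.
Z + E + P: cost 3 + 10 + 5 = 18 ≤ 22, payoff 3 + 16 + 12 = 31.
Best is J, P, and F with total payoff 36.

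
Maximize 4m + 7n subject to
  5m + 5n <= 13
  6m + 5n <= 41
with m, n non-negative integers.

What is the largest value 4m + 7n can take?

The continuous relaxation peaks at (0, 2.6) with value 18.20; rounding to a feasible lattice point costs some objective.
(m,n)=(0,2): 5·0+5·2=10≤13, 6·0+5·2=10≤41, objective 14.
(m,n)=(1,1): 5·1+5·1=10≤13, 6·1+5·1=11≤41, objective 11.
(m,n)=(0,1): 5·0+5·1=5≤13, 6·0+5·1=5≤41, objective 7.
Maximum is 14 at (m,n)=(0,2).

14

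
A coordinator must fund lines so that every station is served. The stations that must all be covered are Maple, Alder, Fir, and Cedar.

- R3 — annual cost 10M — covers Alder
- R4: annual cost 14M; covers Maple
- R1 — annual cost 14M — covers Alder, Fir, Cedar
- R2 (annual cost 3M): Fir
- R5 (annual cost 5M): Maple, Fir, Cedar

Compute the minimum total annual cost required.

15

Choose R3 and R5: together they cover Maple, Alder, Fir, Cedar — every station.
Total annual cost: 10 + 5 = 15.
No cover costs less than 15.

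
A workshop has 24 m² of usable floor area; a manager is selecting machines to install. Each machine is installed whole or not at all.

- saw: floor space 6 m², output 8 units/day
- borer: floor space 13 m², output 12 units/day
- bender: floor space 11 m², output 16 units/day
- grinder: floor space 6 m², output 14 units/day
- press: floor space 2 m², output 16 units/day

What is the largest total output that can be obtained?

46

bender + grinder + press: floor space 11 + 6 + 2 = 19 ≤ 24, output 16 + 14 + 16 = 46.
saw + bender + press: floor space 6 + 11 + 2 = 19 ≤ 24, output 8 + 16 + 16 = 40.
borer + grinder + press: floor space 13 + 6 + 2 = 21 ≤ 24, output 12 + 14 + 16 = 42.
Best is bender, grinder, and press with total output 46.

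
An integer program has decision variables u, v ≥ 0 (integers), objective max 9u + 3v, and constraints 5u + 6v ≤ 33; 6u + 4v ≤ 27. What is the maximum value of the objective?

The continuous relaxation peaks at (4.5, 0) with value 40.50; rounding to a feasible lattice point costs some objective.
(u,v)=(4,0): 5·4+6·0=20≤33, 6·4+4·0=24≤27, objective 36.
(u,v)=(3,1): 5·3+6·1=21≤33, 6·3+4·1=22≤27, objective 30.
(u,v)=(3,0): 5·3+6·0=15≤33, 6·3+4·0=18≤27, objective 27.
Maximum is 36 at (u,v)=(4,0).

36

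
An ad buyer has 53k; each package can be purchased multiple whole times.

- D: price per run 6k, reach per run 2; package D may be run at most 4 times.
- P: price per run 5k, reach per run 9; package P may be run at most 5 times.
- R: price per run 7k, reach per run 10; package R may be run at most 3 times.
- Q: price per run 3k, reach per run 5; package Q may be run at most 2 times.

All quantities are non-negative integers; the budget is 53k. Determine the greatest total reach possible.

P has the best ratio (9/5); taking only P gives at most 5×9 = 45 (stopped by the supply cap of 5).
Mixing does better — 5×P, 3×R, and 2×Q: price 52 ≤ 53, reach 5·9 + 3·10 + 2·5 = 85.

85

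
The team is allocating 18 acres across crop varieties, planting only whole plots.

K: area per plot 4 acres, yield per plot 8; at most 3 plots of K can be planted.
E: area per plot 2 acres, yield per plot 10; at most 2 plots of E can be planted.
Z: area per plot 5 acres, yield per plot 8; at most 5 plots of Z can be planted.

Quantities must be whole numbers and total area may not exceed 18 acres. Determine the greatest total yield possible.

Take 1×K, 2×E, and 2×Z: area 18 ≤ 18, yield 1·8 + 2·10 + 2·8 = 44.
E has the best ratio (10/2) and is taken to its limit of 2; remaining capacity is filled optimally with the others.

44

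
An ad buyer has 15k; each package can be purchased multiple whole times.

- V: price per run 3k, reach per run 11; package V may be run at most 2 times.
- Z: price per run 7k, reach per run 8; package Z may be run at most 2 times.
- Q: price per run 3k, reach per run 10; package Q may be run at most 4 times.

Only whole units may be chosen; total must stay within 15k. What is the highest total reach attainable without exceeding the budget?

This is a bounded integer knapsack.
V has the best ratio (11/3); taking only V gives at most 2×11 = 22 (stopped by the supply cap of 2).
Mixing does better — 2×V and 3×Q: price 15 ≤ 15, reach 2·11 + 3·10 = 52.

52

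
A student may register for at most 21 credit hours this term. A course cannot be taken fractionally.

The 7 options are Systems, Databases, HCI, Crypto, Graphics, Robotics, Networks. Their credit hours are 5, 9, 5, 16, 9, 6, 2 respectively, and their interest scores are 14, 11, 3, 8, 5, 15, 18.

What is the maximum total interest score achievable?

This is a 0-1 knapsack instance.
Take Systems, HCI, Robotics, and Networks: credit hours 5 + 5 + 6 + 2 = 18 ≤ 21, interest score 14 + 3 + 15 + 18 = 50.
No other feasible combination does better.

50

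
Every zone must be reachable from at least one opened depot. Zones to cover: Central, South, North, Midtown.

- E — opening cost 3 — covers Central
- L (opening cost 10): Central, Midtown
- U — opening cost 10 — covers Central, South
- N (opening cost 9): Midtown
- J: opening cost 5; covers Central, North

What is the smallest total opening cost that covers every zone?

Choose U, N, and J: together they cover Central, South, North, Midtown — every zone.
Total opening cost: 10 + 9 + 5 = 24.
No cover costs less than 24.

24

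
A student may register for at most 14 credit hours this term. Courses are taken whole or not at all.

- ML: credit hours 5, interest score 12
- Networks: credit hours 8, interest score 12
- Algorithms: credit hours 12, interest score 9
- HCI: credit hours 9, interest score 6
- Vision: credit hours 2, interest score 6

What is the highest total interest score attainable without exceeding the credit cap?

Treat it as a binary knapsack problem.
Allowing fractional choices, the relaxed optimum would be about 28.5, but courses are indivisible.
ML + Networks: credit hours 5 + 8 = 13 ≤ 14, interest score 12 + 12 = 24.
ML + Vision: credit hours 5 + 2 = 7 ≤ 14, interest score 12 + 6 = 18.
Best is ML and Networks with total interest score 24.

24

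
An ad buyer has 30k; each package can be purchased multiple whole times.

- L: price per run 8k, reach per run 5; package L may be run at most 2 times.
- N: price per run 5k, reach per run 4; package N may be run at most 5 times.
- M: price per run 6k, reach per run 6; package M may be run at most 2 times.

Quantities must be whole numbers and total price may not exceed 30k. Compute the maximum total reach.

M has the best ratio (6/6); taking only M gives at most 2×6 = 12 (stopped by the supply cap of 2).
Mixing does better — 1×L, 2×N, and 2×M: price 30 ≤ 30, reach 1·5 + 2·4 + 2·6 = 25.

25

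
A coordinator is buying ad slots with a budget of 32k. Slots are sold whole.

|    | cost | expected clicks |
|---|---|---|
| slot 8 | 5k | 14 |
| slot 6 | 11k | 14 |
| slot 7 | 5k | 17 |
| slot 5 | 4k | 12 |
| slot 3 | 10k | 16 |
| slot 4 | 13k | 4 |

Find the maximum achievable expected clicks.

Allowing fractional choices, the relaxed optimum would be about 69.2, but ad slots are indivisible.
slot 8 + slot 7 + slot 5 + slot 3: cost 5 + 5 + 4 + 10 = 24 ≤ 32, expected clicks 14 + 17 + 12 + 16 = 59.
slot 6 + slot 7 + slot 5 + slot 3: cost 11 + 5 + 4 + 10 = 30 ≤ 32, expected clicks 14 + 17 + 12 + 16 = 59.
slot 8 + slot 6 + slot 7 + slot 3: cost 5 + 11 + 5 + 10 = 31 ≤ 32, expected clicks 14 + 14 + 17 + 16 = 61.
Best is slot 8, slot 6, slot 7, and slot 3 with total expected clicks 61.

61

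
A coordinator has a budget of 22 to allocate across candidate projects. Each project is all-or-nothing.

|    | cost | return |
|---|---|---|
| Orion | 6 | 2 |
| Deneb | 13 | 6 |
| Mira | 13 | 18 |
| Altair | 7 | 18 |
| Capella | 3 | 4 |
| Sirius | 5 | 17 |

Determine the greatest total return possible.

41

Allowing fractional choices, the relaxed optimum would be about 48.8, but projects are indivisible.
Orion + Altair + Capella + Sirius: cost 6 + 7 + 3 + 5 = 21 ≤ 22, return 2 + 18 + 4 + 17 = 41.
Altair + Capella + Sirius: cost 7 + 3 + 5 = 15 ≤ 22, return 18 + 4 + 17 = 39.
Mira + Capella + Sirius: cost 13 + 3 + 5 = 21 ≤ 22, return 18 + 4 + 17 = 39.
Best is Orion, Altair, Capella, and Sirius with total return 41.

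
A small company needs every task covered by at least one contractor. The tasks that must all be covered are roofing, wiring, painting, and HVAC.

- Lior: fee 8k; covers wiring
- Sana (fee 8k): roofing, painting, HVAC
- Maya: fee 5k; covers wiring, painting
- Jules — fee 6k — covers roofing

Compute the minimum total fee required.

13

Choose Sana and Maya: together they cover roofing, wiring, painting, HVAC — every task.
Total fee: 8 + 5 = 13.
No cover costs less than 13.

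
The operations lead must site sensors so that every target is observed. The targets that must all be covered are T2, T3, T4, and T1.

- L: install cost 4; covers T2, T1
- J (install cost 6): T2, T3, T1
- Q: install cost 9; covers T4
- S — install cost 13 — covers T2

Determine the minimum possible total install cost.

The greedy cost-per-new-target heuristic would pick L, J, and Q for 19, but a cheaper cover exists.
Choose J and Q: together they cover T2, T3, T4, T1 — every target.
Total install cost: 6 + 9 = 15.
No cover costs less than 15.

15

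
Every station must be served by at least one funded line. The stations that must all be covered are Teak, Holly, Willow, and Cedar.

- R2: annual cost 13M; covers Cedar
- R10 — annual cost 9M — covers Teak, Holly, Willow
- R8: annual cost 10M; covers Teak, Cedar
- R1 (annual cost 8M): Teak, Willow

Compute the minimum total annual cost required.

19

Choose R10 and R8: together they cover Teak, Holly, Willow, Cedar — every station.
Total annual cost: 9 + 10 = 19.
No cover costs less than 19.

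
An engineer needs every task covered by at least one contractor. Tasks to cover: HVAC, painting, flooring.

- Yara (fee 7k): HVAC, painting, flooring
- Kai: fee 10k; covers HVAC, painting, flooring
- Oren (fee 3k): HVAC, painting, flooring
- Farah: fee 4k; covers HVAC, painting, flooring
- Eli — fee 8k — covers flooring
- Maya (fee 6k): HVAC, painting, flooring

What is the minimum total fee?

Oren alone covers HVAC, painting, flooring — every task.
Total fee: 3.
No cover costs less than 3.

3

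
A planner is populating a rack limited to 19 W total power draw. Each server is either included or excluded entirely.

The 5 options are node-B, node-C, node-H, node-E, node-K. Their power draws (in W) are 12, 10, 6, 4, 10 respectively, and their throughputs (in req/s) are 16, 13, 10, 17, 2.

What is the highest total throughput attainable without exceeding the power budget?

33

Treat it as a binary knapsack problem.
Take node-B and node-E: power draw 12 + 4 = 16 ≤ 19, throughput 16 + 17 = 33.
No other feasible combination does better.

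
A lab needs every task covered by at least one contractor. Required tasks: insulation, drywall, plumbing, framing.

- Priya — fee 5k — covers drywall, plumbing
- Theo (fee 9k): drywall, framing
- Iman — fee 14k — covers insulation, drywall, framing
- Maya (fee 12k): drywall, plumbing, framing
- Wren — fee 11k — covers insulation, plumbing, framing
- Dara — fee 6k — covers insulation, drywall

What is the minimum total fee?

16

Choose Priya and Wren: together they cover insulation, drywall, plumbing, framing — every task.
Total fee: 5 + 11 = 16.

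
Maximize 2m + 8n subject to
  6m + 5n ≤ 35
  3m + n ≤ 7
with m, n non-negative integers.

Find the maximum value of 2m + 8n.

(m,n)=(0,7): 6·0+5·7=35≤35, 3·0+1·7=7≤7, objective 56.
(m,n)=(0,6): 6·0+5·6=30≤35, 3·0+1·6=6≤7, objective 48.
The best lattice point is (0,7), giving 56.

56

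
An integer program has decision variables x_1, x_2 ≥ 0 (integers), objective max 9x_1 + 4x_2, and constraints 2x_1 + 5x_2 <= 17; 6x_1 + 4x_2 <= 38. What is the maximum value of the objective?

54

(x_1,x_2)=(6,0): 2·6+5·0=12≤17, 6·6+4·0=36≤38, objective 54.
(x_1,x_2)=(5,1): 2·5+5·1=15≤17, 6·5+4·1=34≤38, objective 49.
(x_1,x_2)=(5,0): 2·5+5·0=10≤17, 6·5+4·0=30≤38, objective 45.
Maximum is 54 at (x_1,x_2)=(6,0).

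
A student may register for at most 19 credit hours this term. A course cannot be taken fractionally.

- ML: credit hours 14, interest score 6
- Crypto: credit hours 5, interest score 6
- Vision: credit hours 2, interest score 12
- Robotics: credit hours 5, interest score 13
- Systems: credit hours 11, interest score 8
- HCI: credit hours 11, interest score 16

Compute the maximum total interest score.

41

Vision + Robotics + HCI: credit hours 2 + 5 + 11 = 18 ≤ 19, interest score 12 + 13 + 16 = 41.
Crypto + Vision + HCI: credit hours 5 + 2 + 11 = 18 ≤ 19, interest score 6 + 12 + 16 = 34.
Vision + Robotics + Systems: credit hours 2 + 5 + 11 = 18 ≤ 19, interest score 12 + 13 + 8 = 33.
Best is Vision, Robotics, and HCI with total interest score 41.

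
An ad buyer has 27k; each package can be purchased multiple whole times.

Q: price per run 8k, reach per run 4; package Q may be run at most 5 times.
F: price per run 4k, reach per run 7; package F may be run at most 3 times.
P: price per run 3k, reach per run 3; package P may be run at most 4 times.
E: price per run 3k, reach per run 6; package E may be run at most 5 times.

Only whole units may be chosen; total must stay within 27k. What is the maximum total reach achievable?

This is a bounded integer knapsack.
3×F, 1×P, and 4×E: price 27 ≤ 27, reach 3·7 + 1·3 + 4·6 = 48.
3×F and 5×E: price 27 ≤ 27, reach 3·7 + 5·6 = 51.
Best is 51.

51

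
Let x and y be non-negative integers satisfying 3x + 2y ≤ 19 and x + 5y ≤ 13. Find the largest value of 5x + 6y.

31

The continuous relaxation peaks at (5.31, 1.54) with value 35.77; rounding to a feasible lattice point costs some objective.
(x,y)=(5,1) is feasible, giving 31.
(x,y)=(6,0) is feasible, giving 30.
No feasible integer point exceeds 31.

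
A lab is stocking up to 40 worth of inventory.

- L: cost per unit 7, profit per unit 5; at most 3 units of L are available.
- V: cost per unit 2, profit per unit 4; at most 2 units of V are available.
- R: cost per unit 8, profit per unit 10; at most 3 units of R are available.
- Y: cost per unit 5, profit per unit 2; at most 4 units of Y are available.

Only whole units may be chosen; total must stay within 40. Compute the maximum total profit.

V has the best ratio (4/2); taking only V gives at most 2×4 = 8 (stopped by the supply cap of 2).
Mixing does better — 1×L, 2×V, 3×R, and 1×Y: cost 40 ≤ 40, profit 1·5 + 2·4 + 3·10 + 1·2 = 45.

45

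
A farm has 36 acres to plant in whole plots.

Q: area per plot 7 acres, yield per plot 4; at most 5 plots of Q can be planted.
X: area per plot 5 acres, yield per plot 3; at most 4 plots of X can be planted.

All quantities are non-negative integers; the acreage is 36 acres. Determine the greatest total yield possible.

21

This is a bounded integer knapsack.
3×Q and 3×X: area 36 ≤ 36, yield 3·4 + 3·3 = 21.
2×Q and 4×X: area 34 ≤ 36, yield 2·4 + 4·3 = 20.
Best is 21.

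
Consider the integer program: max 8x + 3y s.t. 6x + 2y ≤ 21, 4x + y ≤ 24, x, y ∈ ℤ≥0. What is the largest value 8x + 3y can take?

(x,y)=(0,10) is feasible, giving 30.
(x,y)=(0,9) is feasible, giving 27.
The best lattice point is (0,10), giving 30.

30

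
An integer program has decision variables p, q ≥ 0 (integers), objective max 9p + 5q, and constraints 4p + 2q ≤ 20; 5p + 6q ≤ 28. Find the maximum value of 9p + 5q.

45

The continuous relaxation peaks at (4.57, 0.857) with value 45.43; rounding to a feasible lattice point costs some objective.
(p,q)=(5,0): 4·5+2·0=20≤20, 5·5+6·0=25≤28, objective 45.
(p,q)=(4,1): 4·4+2·1=18≤20, 5·4+6·1=26≤28, objective 41.
(p,q)=(4,0): 4·4+2·0=16≤20, 5·4+6·0=20≤28, objective 36.
The best lattice point is (5,0), giving 45.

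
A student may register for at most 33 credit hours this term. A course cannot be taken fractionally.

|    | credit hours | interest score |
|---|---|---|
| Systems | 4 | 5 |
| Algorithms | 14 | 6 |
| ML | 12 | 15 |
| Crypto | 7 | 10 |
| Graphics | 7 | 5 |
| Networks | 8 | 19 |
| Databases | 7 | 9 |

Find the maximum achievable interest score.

49

This is a 0-1 knapsack instance.
Systems + Crypto + Graphics + Networks + Databases: credit hours 4 + 7 + 7 + 8 + 7 = 33 ≤ 33, interest score 5 + 10 + 5 + 19 + 9 = 48.
Systems + ML + Networks + Databases: credit hours 4 + 12 + 8 + 7 = 31 ≤ 33, interest score 5 + 15 + 19 + 9 = 48.
Systems + ML + Crypto + Networks: credit hours 4 + 12 + 7 + 8 = 31 ≤ 33, interest score 5 + 15 + 10 + 19 = 49.
Best is Systems, ML, Crypto, and Networks with total interest score 49.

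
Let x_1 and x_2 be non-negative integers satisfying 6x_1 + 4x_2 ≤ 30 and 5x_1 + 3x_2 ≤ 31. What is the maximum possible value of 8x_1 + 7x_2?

50

Relaxing integrality, the LP optimum is 52.50 at (x_1,x_2) = (0, 7.5), which is not an integer point.
(x_1,x_2)=(1,6): 6·1+4·6=30≤30, 5·1+3·6=23≤31, objective 50.
(x_1,x_2)=(0,7): 6·0+4·7=28≤30, 5·0+3·7=21≤31, objective 49.
(x_1,x_2)=(1,5): 6·1+4·5=26≤30, 5·1+3·5=20≤31, objective 43.
Maximum is 50 at (x_1,x_2)=(1,6).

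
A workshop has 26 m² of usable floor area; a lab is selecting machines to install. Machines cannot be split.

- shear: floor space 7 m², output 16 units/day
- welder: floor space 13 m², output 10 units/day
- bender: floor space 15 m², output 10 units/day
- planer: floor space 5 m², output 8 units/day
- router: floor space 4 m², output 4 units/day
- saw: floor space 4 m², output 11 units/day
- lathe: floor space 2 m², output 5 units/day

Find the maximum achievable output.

44

Allowing fractional choices, the relaxed optimum would be about 47.1, but machines are indivisible.
shear + welder + saw + lathe: floor space 7 + 13 + 4 + 2 = 26 ≤ 26, output 16 + 10 + 11 + 5 = 42.
shear + planer + router + saw + lathe: floor space 7 + 5 + 4 + 4 + 2 = 22 ≤ 26, output 16 + 8 + 4 + 11 + 5 = 44.
shear + planer + saw + lathe: floor space 7 + 5 + 4 + 2 = 18 ≤ 26, output 16 + 8 + 11 + 5 = 40.
Best is shear, planer, router, saw, and lathe with total output 44.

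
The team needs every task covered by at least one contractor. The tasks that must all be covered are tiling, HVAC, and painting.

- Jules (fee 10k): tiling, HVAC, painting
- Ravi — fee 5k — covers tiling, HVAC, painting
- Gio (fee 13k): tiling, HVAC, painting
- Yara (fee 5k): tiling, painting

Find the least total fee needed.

This is a weighted set-cover instance.
Ravi alone covers tiling, HVAC, painting — every task.
Total fee: 5.
No cover costs less than 5.

5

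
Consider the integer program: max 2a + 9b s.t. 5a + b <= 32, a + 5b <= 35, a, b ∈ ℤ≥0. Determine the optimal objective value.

Relaxing integrality, the LP optimum is 64.04 at (a,b) = (5.21, 5.96), which is not an integer point.
(a,b)=(5,6) is feasible, giving 64.
(a,b)=(4,6) is feasible, giving 62.
(a,b)=(5,5) is feasible, giving 55.
(a,b)=(4,5) is feasible, giving 53.
Maximum is 64 at (a,b)=(5,6).

64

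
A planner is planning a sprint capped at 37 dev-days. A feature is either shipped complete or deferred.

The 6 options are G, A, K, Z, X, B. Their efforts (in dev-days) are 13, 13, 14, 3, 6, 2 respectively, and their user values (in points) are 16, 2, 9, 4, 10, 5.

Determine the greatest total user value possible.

This is a 0-1 knapsack instance.
Allowing fractional choices, the relaxed optimum would be about 43.4, but features are indivisible.
G + A + Z + X + B: effort 13 + 13 + 3 + 6 + 2 = 37 ≤ 37, user value 16 + 2 + 4 + 10 + 5 = 37.
G + K + X + B: effort 13 + 14 + 6 + 2 = 35 ≤ 37, user value 16 + 9 + 10 + 5 = 40.
G + K + Z + X: effort 13 + 14 + 3 + 6 = 36 ≤ 37, user value 16 + 9 + 4 + 10 = 39.
Best is G, K, X, and B with total user value 40.

40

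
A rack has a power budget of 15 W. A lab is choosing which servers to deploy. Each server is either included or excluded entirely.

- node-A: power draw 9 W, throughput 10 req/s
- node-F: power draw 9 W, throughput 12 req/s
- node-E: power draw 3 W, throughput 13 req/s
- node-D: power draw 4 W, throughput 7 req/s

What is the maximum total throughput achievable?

This is an integer program with binary decision variables.
node-A + node-E: power draw 9 + 3 = 12 ≤ 15, throughput 10 + 13 = 23.
node-F + node-E: power draw 9 + 3 = 12 ≤ 15, throughput 12 + 13 = 25.
Best is node-F and node-E with total throughput 25.

25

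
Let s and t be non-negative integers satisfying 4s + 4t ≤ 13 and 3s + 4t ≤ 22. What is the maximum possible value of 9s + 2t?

27

(s,t)=(3,0): 4·3+4·0=12≤13, 3·3+4·0=9≤22, objective 27.
(s,t)=(2,1): 4·2+4·1=12≤13, 3·2+4·1=10≤22, objective 20.
(s,t)=(2,0): 4·2+4·0=8≤13, 3·2+4·0=6≤22, objective 18.
The best lattice point is (3,0), giving 27.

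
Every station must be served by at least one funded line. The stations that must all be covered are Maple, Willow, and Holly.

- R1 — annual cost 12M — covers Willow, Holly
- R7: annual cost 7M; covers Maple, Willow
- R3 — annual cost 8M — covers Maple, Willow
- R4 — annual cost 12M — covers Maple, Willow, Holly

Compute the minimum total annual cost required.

12

The greedy cost-per-new-station heuristic would pick R7 and R1 for 19, but a cheaper cover exists.
R4 alone covers Maple, Willow, Holly — every station.
Total annual cost: 12.
No cover costs less than 12.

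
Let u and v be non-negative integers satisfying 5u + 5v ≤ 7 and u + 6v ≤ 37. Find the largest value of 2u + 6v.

(u,v)=(0,1): 5·0+5·1=5≤7, 1·0+6·1=6≤37, objective 6.
(u,v)=(1,0): 5·1+5·0=5≤7, 1·1+6·0=1≤37, objective 2.
(u,v)=(0,0): 5·0+5·0=0≤7, 1·0+6·0=0≤37, objective 0.
No feasible integer point exceeds 6.

6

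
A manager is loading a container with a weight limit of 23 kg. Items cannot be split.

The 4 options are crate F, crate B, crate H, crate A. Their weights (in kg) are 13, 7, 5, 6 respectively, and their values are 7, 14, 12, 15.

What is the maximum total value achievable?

This is a 0-1 knapsack instance.
Allowing fractional choices, the relaxed optimum would be about 43.7, but items are indivisible.
crate B + crate A: weight 7 + 6 = 13 ≤ 23, value 14 + 15 = 29.
crate H + crate A: weight 5 + 6 = 11 ≤ 23, value 12 + 15 = 27.
crate B + crate H + crate A: weight 7 + 5 + 6 = 18 ≤ 23, value 14 + 12 + 15 = 41.
Best is crate B, crate H, and crate A with total value 41.

41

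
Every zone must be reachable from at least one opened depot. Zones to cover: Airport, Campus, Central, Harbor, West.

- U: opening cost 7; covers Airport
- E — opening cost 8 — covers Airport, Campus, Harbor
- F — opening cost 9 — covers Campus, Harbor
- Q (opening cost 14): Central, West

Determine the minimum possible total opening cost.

22

This is a weighted set-cover instance.
Choose E and Q: together they cover Airport, Campus, Central, Harbor, West — every zone.
Total opening cost: 8 + 14 = 22.
No cover costs less than 22.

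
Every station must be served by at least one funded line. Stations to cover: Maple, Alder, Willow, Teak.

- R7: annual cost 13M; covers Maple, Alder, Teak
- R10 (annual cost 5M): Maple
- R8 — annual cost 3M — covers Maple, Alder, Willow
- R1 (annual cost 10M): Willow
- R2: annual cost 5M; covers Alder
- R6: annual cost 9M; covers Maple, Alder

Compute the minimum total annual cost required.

Choose R7 and R8: together they cover Maple, Alder, Willow, Teak — every station.
Total annual cost: 13 + 3 = 16.
No cover costs less than 16.

16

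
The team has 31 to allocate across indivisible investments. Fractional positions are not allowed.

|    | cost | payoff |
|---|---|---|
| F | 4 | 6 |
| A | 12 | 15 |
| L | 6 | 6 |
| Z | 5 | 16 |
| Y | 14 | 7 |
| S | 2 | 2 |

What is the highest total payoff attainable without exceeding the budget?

Allowing fractional choices, the relaxed optimum would be about 46.0, but investments are indivisible.
F + A + Z + S: cost 4 + 12 + 5 + 2 = 23 ≤ 31, payoff 6 + 15 + 16 + 2 = 39.
F + A + L + Z + S: cost 4 + 12 + 6 + 5 + 2 = 29 ≤ 31, payoff 6 + 15 + 6 + 16 + 2 = 45.
F + A + L + Z: cost 4 + 12 + 6 + 5 = 27 ≤ 31, payoff 6 + 15 + 6 + 16 = 43.
Best is F, A, L, Z, and S with total payoff 45.

45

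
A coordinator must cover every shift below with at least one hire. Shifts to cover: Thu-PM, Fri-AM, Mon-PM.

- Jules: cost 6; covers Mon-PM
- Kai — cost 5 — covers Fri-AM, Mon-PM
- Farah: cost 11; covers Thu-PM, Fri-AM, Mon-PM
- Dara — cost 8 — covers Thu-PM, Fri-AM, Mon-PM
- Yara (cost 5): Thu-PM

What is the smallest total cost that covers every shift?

Dara alone covers Thu-PM, Fri-AM, Mon-PM — every shift.
Total cost: 8.

8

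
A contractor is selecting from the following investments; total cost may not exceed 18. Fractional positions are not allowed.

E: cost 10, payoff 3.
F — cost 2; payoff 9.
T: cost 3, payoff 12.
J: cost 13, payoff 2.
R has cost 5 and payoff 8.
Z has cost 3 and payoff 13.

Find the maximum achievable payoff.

42

Allowing fractional choices, the relaxed optimum would be about 43.5, but investments are indivisible.
F + T + R + Z: cost 2 + 3 + 5 + 3 = 13 ≤ 18, payoff 9 + 12 + 8 + 13 = 42.
E + F + T + Z: cost 10 + 2 + 3 + 3 = 18 ≤ 18, payoff 3 + 9 + 12 + 13 = 37.
Best is F, T, R, and Z with total payoff 42.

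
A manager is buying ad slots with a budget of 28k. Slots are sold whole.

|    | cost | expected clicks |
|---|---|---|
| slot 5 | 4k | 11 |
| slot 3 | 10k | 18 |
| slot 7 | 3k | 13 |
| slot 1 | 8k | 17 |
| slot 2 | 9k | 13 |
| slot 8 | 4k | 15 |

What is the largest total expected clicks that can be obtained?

Allowing fractional choices, the relaxed optimum would be about 72.2, but ad slots are indivisible.
slot 5 + slot 7 + slot 1 + slot 2 + slot 8: cost 4 + 3 + 8 + 9 + 4 = 28 ≤ 28, expected clicks 11 + 13 + 17 + 13 + 15 = 69.
slot 5 + slot 3 + slot 1 + slot 8: cost 4 + 10 + 8 + 4 = 26 ≤ 28, expected clicks 11 + 18 + 17 + 15 = 61.
slot 3 + slot 7 + slot 1 + slot 8: cost 10 + 3 + 8 + 4 = 25 ≤ 28, expected clicks 18 + 13 + 17 + 15 = 63.
Best is slot 5, slot 7, slot 1, slot 2, and slot 8 with total expected clicks 69.

69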